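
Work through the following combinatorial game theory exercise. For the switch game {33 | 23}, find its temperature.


The game is {33 | 23}, a switch {a | b} with numbers a > b.
Cooling {a | b} by t gives {a - t | b + t}, which stops being hot when a - t = b + t, i.e. at t = (a - b)/2. So the temperature of a switch is (a - b)/2.
Temperature = (Left option - Right option) / 2
= (33 - (23)) / 2
= 10 / 2
= 5

5


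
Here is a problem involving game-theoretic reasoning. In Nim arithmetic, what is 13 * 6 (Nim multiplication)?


Nim multiplication is bilinear over XOR: (u XOR v) * w = (u*w) XOR (v*w).
So we split each operand into its bit components and XOR the pairwise Nim products.
13 = 1 + 4 + 8 (as XOR of powers of 2).
6 = 2 + 4 (as XOR of powers of 2).
Using the standard Nim-product table on single bits:
  2*2 = 3,   2*4 = 8,   2*8 = 12,
  4*4 = 6,   4*8 = 11,  8*8 = 13,
and  1*x = x (identity), k*l = l*k (commutative).
Pairwise Nim products:
  1 * 2 = 2
  1 * 4 = 4
  4 * 2 = 8
  4 * 4 = 6
  8 * 2 = 12
  8 * 4 = 11
XOR them: 2 XOR 4 XOR 8 XOR 6 XOR 12 XOR 11 = 15.
Result: 13 * 6 = 15 (in Nim).

15


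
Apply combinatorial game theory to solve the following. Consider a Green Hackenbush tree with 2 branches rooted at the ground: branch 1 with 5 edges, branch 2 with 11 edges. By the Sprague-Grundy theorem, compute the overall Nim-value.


The tree has 2 branches from the ground vertex.
In Green Hackenbush, the Nim-value of a simple path of length k is k.
Branch 1: length 5, Nim-value = 5
Branch 2: length 11, Nim-value = 11
Total Nim-value = XOR of all branch values:
0 XOR 5 = 5
5 XOR 11 = 14
Nim-value of the tree = 14

14


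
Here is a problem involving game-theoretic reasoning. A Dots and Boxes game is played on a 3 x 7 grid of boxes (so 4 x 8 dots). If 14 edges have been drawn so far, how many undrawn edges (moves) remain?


Grid: 3 x 7 boxes, i.e. 4 rows and 8 columns of dots.
Horizontal edges: (rows + 1) * cols = 4 * 7 = 28
Vertical edges: rows * (cols + 1) = 3 * 8 = 24
Total edges: 28 + 24 = 52
Edges drawn: 14
Remaining: 52 - 14 = 38

38


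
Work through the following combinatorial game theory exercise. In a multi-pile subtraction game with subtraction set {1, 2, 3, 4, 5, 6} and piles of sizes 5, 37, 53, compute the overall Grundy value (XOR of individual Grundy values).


Subtraction set: {1, 2, 3, 4, 5, 6}
For this subtraction set, G(n) = n mod 7 (period = max + 1 = 7).
Pile 1 (size 5): G(5) = 5 mod 7 = 5
Pile 2 (size 37): G(37) = 37 mod 7 = 2
Pile 3 (size 53): G(53) = 53 mod 7 = 4
Total Grundy value = XOR of all: 5 XOR 2 XOR 4 = 3

3


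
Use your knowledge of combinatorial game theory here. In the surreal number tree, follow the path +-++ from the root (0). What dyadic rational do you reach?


Sign expansion: +-++
Rule: track bounds (lo, hi), initially (-inf, +inf). On '+', the current value becomes lo and we move to the simplest number in (value, hi): value + 1 if hi = +inf, otherwise the midpoint (value + hi)/2. On '-', the current value becomes hi and we move to value - 1 if lo = -inf, otherwise the midpoint (lo + value)/2.
Start at 0.
Step 1: sign = +, move right. Bounds: (0, +inf). Value = 1
Step 2: sign = -, move left. Bounds: (0, 1). Value = 1/2
Step 3: sign = +, move right. Bounds: (1/2, 1). Value = 3/4
Step 4: sign = +, move right. Bounds: (3/4, 1). Value = 7/8
The surreal number with sign expansion +-++ is 7/8.

7/8


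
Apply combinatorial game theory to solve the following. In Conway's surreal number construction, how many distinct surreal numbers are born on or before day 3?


Day 0: {|} = 0 is born. Count = 1.
Day n: the number of surreal numbers born by day n is 2^(n+1) - 1.
By day 0: 2^1 - 1 = 1
By day 1: 2^2 - 1 = 3
By day 2: 2^3 - 1 = 7
By day 3: 2^4 - 1 = 15
By day 3: 15 surreal numbers.

15


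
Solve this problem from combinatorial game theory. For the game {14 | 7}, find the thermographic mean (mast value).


Game = {14 | 7}, a switch {a | b} with numbers a > b.
Its thermograph has left wall a - t and right wall b + t, which meet at t = (a - b)/2, where both equal (a + b)/2. So the mast (mean value) is at (a + b)/2.
Mean = (14 + (7))/2 = 21/2 = 21/2

21/2


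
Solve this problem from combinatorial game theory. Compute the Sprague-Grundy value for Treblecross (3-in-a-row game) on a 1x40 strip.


Treblecross: place X on empty cells; 3-in-a-row wins.
Playing within two cells of an existing X lets the opponent win at once, so sensible play treats the cells i-2..i+2 around each X as dead. The player left with no safe cell loses, so this is a normal-play take-away game on strips of safe cells.
Placing X at cell i (0-indexed) of a strip of k safe cells leaves independent strips of sizes max(0, i-2) and max(0, k-i-3). Hence G(k) = mex{ G(max(0,i-2)) XOR G(max(0,k-i-3)) : 0 <= i < k }, with G(0) = 0.
G(1): splits (0,0):0^0=0 -> mex({0}) = 1
G(2): splits (0,0):0^0=0 -> mex({0}) = 1
G(3): splits (0,0):0^0=0 -> mex({0}) = 1
G(4): splits (0,1):0^1=1 (0,0):0^0=0 -> mex({0, 1}) = 2
G(5): splits (0,2):0^1=1 (0,1):0^1=1 (0,0):0^0=0 -> mex({0, 1}) = 2
G(6) = mex({1}) = 0
G(7) = mex({0, 1, 2}) = 3
G(8) = mex({0, 1, 2}) = 3
G(9) = mex({0, 2}) = 1
G(10) = mex({0, 2, 3}) = 1
G(11) = mex({0, 3}) = 1
G(12) = mex({1, 3}) = 0
G(13) = mex({0, 1, 2, 3}) = 4
G(14) = mex({0, 1, 2}) = 3
G(15) = mex({0, 1, 2}) = 3
G(16) = mex({0, 1, 2, 4}) = 3
G(17) = mex({0, 1, 3, 4}) = 2
G(18) = mex({0, 1, 3, 4}) = 2
G(19) = mex({0, 1, 3, 5}) = 2
G(20) = mex({0, 1, 2, 3, 5}) = 4
G(21) = mex({0, 1, 2, 3, 5}) = 4
G(22) = mex({1, 2, 6}) = 0
G(23) = mex({0, 1, 2, 3, 4, 6}) = 5
G(24) = mex({0, 1, 2, 3, 4}) = 5
G(25) = mex({0, 1, 3, 4, 7}) = 2
G(26) = mex({0, 1, 3, 4, 5, 7}) = 2
G(27) = mex({0, 1, 3, 5}) = 2
G(28) = mex({0, 1, 2, 5}) = 3
G(29) = mex({0, 1, 2, 4, 5, 6}) = 3
G(30) = mex({1, 2, 4, 6}) = 0
G(31) = mex({0, 1, 2, 3, 4, 6}) = 5
G(32) = mex({1, 2, 3, 4, 7}) = 0
G(33) = mex({0, 3, 7}) = 1
G(34) = mex({0, 2, 3, 5, 7}) = 1
G(35) = mex({0, 2, 3, 5, 6}) = 1
G(36) = mex({0, 1, 2, 5, 6}) = 3
G(37) = mex({0, 1, 2, 4, 5, 6}) = 3
G(38) = mex({0, 1, 2, 4}) = 3
G(39) = mex({0, 1, 2, 3, 4, 7}) = 5
G(40) = mex({0, 1, 2, 3, 4, 5, 7}) = 6
Therefore G(40) = 6.

6


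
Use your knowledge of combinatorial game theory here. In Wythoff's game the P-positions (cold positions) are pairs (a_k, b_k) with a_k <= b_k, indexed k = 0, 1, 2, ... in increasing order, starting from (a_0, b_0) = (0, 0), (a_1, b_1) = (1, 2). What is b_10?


By Wythoff's theorem, a_k = floor(k * phi) and b_k = floor(k * phi^2) = a_k + k, where phi = (1 + sqrt(5))/2 is the golden ratio.
phi = (1 + sqrt(5))/2 = 1.618034
phi^2 = phi + 1 = 2.618034
k = 10
k * phi^2 = 10 * 2.618034 = 26.180340
b_10 = floor(k * phi^2) = 26 (check: a_10 + k = 16 + 10 = 26)

26


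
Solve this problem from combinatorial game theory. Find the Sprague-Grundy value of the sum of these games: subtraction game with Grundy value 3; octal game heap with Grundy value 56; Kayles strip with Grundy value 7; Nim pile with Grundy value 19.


By the Sprague-Grundy theorem, the Grundy value of a sum of games is the XOR of individual Grundy values.
subtraction game: Grundy value = 3. Running XOR: 0 XOR 3 = 3
octal game heap: Grundy value = 56. Running XOR: 3 XOR 56 = 59
Kayles strip: Grundy value = 7. Running XOR: 59 XOR 7 = 60
Nim pile: Grundy value = 19. Running XOR: 60 XOR 19 = 47
The combined Grundy value is 47.

47


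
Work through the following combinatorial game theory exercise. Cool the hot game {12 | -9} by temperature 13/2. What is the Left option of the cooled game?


Original game: {12 | -9} (a switch {a | b} with a > b).
Cooling by t (for t below the temperature (a - b)/2 = 21/2) taxes each move by t: {a | b} cooled by t is {a - t | b + t}.
Cooling amount: t = 13/2
Cooled Left option: 12 - 13/2 = 11/2
Cooled Right option: -9 + 13/2 = -5/2
Cooled game: {11/2 | -5/2}
Left option = 11/2

11/2


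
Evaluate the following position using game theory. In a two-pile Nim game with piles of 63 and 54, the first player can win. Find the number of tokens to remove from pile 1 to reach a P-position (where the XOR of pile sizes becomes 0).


Piles: 63 and 54
Current XOR: 63 XOR 54 = 9 (non-zero, so this is an N-position).
To make the XOR zero, we need to find a move that balances the piles.
For pile 1 (size 63): target = 63 XOR 9 = 54
We reduce pile 1 from 63 to 54.
Tokens removed: 63 - 54 = 9
Verification: 54 XOR 54 = 0

9


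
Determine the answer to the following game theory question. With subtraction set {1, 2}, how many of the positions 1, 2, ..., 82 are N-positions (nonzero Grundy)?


Subtraction set S = {1, 2}, so G(n) = n mod 3.
G(n) = 0 when n is a multiple of 3.
Multiples of 3 in [1, 82]: 27
N-positions (nonzero Grundy) = 82 - 27 = 55

55


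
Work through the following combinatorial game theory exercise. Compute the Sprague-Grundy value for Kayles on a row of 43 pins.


Kayles: a move removes 1 or 2 adjacent pins from a contiguous row.
Removing pins from a row of k leaves two independent rows (a, b) with a + b = k - 1 (one pin) or a + b = k - 2 (two pins); an end removal gives a = 0.
By Sprague-Grundy, G(k) = mex{ G(a) XOR G(b) } over all these splits. G(0) = 0.
G(1): splits (0,0):0^0=0 -> mex({0}) = 1
G(2): splits (0,1):0^1=1 (0,0):0^0=0 -> mex({0, 1}) = 2
G(3): splits (0,2):0^2=2 (1,1):1^1=0 (0,1):0^1=1 -> mex({0, 1, 2}) = 3
G(4): splits (0,3):0^3=3 (1,2):1^2=3 (0,2):0^2=2 (1,1):1^1=0 -> mex({0, 2, 3}) = 1
G(5): splits (0,4):0^1=1 (1,3):1^3=2 (2,2):2^2=0 (0,3):0^3=3 (1,2):1^2=3 -> mex({0, 1, 2, 3}) = 4
G(6) = mex({0, 1, 2, 4}) = 3
G(7) = mex({0, 1, 3, 4, 5}) = 2
G(8) = mex({0, 2, 3, 5, 6}) = 1
G(9) = mex({0, 1, 2, 3, 6, 7}) = 4
G(10) = mex({0, 1, 3, 4, 5, 7}) = 2
G(11) = mex({0, 1, 2, 3, 4, 5}) = 6
G(12) = mex({0, 1, 2, 3, 5, 6, 7}) = 4
G(13) = mex({0, 2, 3, 4, 6, 7}) = 1
G(14) = mex({0, 1, 4, 5, 6, 7}) = 2
G(15) = mex({0, 1, 2, 3, 4, 5, 6}) = 7
G(16) = mex({0, 2, 3, 5, 6, 7}) = 1
G(17) = mex({0, 1, 2, 3, 5, 6, 7}) = 4
G(18) = mex({0, 1, 2, 4, 5, 6}) = 3
G(19) = mex({0, 1, 3, 4, 5, 7}) = 2
G(20) = mex({0, 2, 3, 4, 5, 6, 7}) = 1
G(21) = mex({0, 1, 2, 3, 5, 6, 7}) = 4
G(22) = mex({0, 1, 2, 3, 4, 5, 7}) = 6
G(23) = mex({0, 1, 2, 3, 4, 5, 6}) = 7
G(24) = mex({0, 1, 2, 3, 5, 6, 7}) = 4
G(25) = mex({0, 2, 3, 4, 6, 7}) = 1
G(26) = mex({0, 1, 3, 4, 5, 6, 7}) = 2
G(27) = mex({0, 1, 2, 3, 4, 5, 6, 7}) = 8
G(28) = mex({0, 1, 2, 3, 4, 6, 7, 8}) = 5
G(29) = mex({0, 1, 2, 3, 5, 6, 7, 8, 9}) = 4
G(30) = mex({0, 1, 2, 3, 4, 5, 6, 9, 10}) = 7
G(31) = mex({0, 1, 3, 4, 5, 7, 10, 11}) = 2
G(32) = mex({0, 2, 3, 4, 5, 6, 7, 9, 11}) = 1
G(33) = mex({0, 1, 2, 3, 4, 5, 6, 7, 9, 12}) = 8
G(34) = mex({0, 1, 2, 3, 4, 5, 7, 8, 11, 12}) = 6
G(35) = mex({0, 1, 2, 3, 4, 5, 6, 8, 9, 10, 11}) = 7
G(36) = mex({0, 1, 2, 3, 5, 6, 7, 9, 10}) = 4
G(37) = mex({0, 2, 3, 4, 6, 7, 9, 10, 11, 12}) = 1
G(38) = mex({0, 1, 3, 4, 5, 6, 7, 9, 10, 11, 12}) = 2
G(39) = mex({0, 1, 2, 4, 5, 6, 7, 9, 10, 12, 14}) = 3
G(40) = mex({0, 2, 3, 4, 6, 7, 11, 12, 14}) = 1
G(41) = mex({0, 1, 2, 3, 5, 6, 7, 9, 10, 11, 12}) = 4
G(42) = mex({0, 1, 2, 3, 4, 5, 6, 9, 10}) = 7
G(43) = mex({0, 1, 3, 4, 5, 7, 9, 10, 12, 15}) = 2
Therefore G(43) = 2.

2


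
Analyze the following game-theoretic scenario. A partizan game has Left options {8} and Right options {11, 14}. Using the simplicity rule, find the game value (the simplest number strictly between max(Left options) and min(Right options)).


Left options: {8}, max = 8
Right options: {11, 14}, min = 11
All options are numbers and max(Left) < min(Right), so by the simplicity theorem the value is the simplest (earliest-born) number strictly between 8 and 11.
Integers 9 through 10 all lie strictly between 8 and 11.
Among integers, the simplest (lowest birthday = smallest |n|; 0 is born on day 0, +-n on day n) is 9.
No non-integer in the interval can be simpler: if x is a non-integer in the interval, then floor(x) or ceil(x) also lies in the interval (the interval contains an integer), and both are proper prefixes of x's sign expansion, i.e. born earlier. So the game value is 9.
Game value = 9

9


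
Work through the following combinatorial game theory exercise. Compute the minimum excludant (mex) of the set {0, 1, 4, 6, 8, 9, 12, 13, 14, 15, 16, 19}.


Set = {0, 1, 4, 6, 8, 9, 12, 13, 14, 15, 16, 19}
0 is in the set.
1 is in the set.
2 is NOT in the set. This is the mex.
mex = 2

2


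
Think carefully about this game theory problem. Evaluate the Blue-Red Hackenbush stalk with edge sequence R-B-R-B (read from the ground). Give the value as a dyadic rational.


Edges (from ground): R-B-R-B
By Berlekamp's sign-expansion rule, a Blue-Red Hackenbush stalk has the value of the surreal number whose sign sequence is the edge sequence with B -> + and R -> -.
Sign sequence: -+-+
Trace the sign expansion in the surreal number tree, starting from 0:
Edge 1: R (sign -) -> bounds (-inf, 0), value = -1
Edge 2: B (sign +) -> bounds (-1, 0), value = -1/2
Edge 3: R (sign -) -> bounds (-1, -1/2), value = -3/4
Edge 4: B (sign +) -> bounds (-3/4, -1/2), value = -5/8
Game value = -5/8

-5/8


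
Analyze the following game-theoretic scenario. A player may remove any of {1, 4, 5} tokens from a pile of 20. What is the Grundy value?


The subtraction set is S = {1, 4, 5}.
G(k) = mex{ G(k - s) : s in S, s <= k }. We compute iteratively: G(0) = 0.
G(1) = mex({0}) = 1
G(2) = mex({1}) = 0
G(3) = mex({0}) = 1
G(4) = mex({0, 1}) = 2
G(5) = mex({0, 1, 2}) = 3
G(6) = mex({0, 1, 3}) = 2
G(7) = mex({0, 1, 2}) = 3
G(8) = mex({1, 2, 3}) = 0
G(9) = mex({0, 2, 3}) = 1
G(10) = mex({1, 2, 3}) = 0
G(11) = mex({0, 2, 3}) = 1
G(12) = mex({0, 1, 3}) = 2
Observe that G(8)..G(12) = 0, 1, 0, 1, 2 repeats G(0)..G(4) = 0, 1, 0, 1, 2.
For k >= max(S) = 5, G(k) is determined by the previous 5 values G(k-5)..G(k-1); a window of 5 consecutive values has recurred shifted by 8, so by induction G(k + 8) = G(k) for all k >= 0: the sequence is periodic from the start with period 8.
One period: G(0..7) = 0, 1, 0, 1, 2, 3, 2, 3.
20 mod 8 = 4, so G(20) = G(4) = 2.

2


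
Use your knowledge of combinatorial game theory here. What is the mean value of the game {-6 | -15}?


Game = {-6 | -15}, a switch {a | b} with numbers a > b.
Its thermograph has left wall a - t and right wall b + t, which meet at t = (a - b)/2, where both equal (a + b)/2. So the mast (mean value) is at (a + b)/2.
Mean = (-6 + (-15))/2 = -21/2 = -21/2

-21/2


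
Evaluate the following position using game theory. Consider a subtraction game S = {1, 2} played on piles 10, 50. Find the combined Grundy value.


Subtraction set: {1, 2}
For this subtraction set, G(n) = n mod 3 (period = max + 1 = 3).
Pile 1 (size 10): G(10) = 10 mod 3 = 1
Pile 2 (size 50): G(50) = 50 mod 3 = 2
Total Grundy value = XOR of all: 1 XOR 2 = 3

3


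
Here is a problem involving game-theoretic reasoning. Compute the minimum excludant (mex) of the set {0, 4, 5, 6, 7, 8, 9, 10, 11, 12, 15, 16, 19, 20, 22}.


Set = {0, 4, 5, 6, 7, 8, 9, 10, 11, 12, 15, 16, 19, 20, 22}
0 is in the set.
1 is NOT in the set. This is the mex.
mex = 1

1


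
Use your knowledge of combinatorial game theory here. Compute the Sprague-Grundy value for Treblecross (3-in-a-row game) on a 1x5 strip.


Treblecross: place X on empty cells; 3-in-a-row wins.
Playing within two cells of an existing X lets the opponent win at once, so sensible play treats the cells i-2..i+2 around each X as dead. The player left with no safe cell loses, so this is a normal-play take-away game on strips of safe cells.
Placing X at cell i (0-indexed) of a strip of k safe cells leaves independent strips of sizes max(0, i-2) and max(0, k-i-3). Hence G(k) = mex{ G(max(0,i-2)) XOR G(max(0,k-i-3)) : 0 <= i < k }, with G(0) = 0.
G(1): splits (0,0):0^0=0 -> mex({0}) = 1
G(2): splits (0,0):0^0=0 -> mex({0}) = 1
G(3): splits (0,0):0^0=0 -> mex({0}) = 1
G(4): splits (0,1):0^1=1 (0,0):0^0=0 -> mex({0, 1}) = 2
G(5): splits (0,2):0^1=1 (0,1):0^1=1 (0,0):0^0=0 -> mex({0, 1}) = 2
Therefore G(5) = 2.

2


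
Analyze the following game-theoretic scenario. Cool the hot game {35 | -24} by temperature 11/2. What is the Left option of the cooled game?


Original game: {35 | -24} (a switch {a | b} with a > b).
Cooling by t (for t below the temperature (a - b)/2 = 59/2) taxes each move by t: {a | b} cooled by t is {a - t | b + t}.
Cooling amount: t = 11/2
Cooled Left option: 35 - 11/2 = 59/2
Cooled Right option: -24 + 11/2 = -37/2
Cooled game: {59/2 | -37/2}
Left option = 59/2

59/2


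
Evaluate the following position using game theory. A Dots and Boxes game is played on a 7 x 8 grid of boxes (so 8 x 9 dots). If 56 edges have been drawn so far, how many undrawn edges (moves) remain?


Grid: 7 x 8 boxes, i.e. 8 rows and 9 columns of dots.
Horizontal edges: (rows + 1) * cols = 8 * 8 = 64
Vertical edges: rows * (cols + 1) = 7 * 9 = 63
Total edges: 64 + 63 = 127
Edges drawn: 56
Remaining: 127 - 56 = 71

71


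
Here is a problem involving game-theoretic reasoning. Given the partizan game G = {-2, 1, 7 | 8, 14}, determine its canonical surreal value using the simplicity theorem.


Left options: {-2, 1, 7}, max = 7
Right options: {8, 14}, min = 8
All options are numbers and max(Left) < min(Right), so by the simplicity theorem the value is the simplest (earliest-born) number strictly between 7 and 8.
No integer lies strictly between 7 and 8, so the value is the dyadic rational m/2^k in the interval with the smallest k (then m odd); search k = 1, 2, ...:
Denominator 2: 15/2 lies strictly between 7 and 8 -- found.
The simplest number in the interval is 15/2.
Game value = 15/2

15/2


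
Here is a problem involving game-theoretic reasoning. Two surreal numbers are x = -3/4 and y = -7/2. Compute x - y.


x = -3/4, y = -7/2
Converting to common denominator: 4
x = -3/4, y = -14/4
x - y = -3/4 - -7/2 = 11/4

11/4


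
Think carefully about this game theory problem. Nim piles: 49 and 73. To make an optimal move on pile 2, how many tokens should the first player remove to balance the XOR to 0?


Piles: 49 and 73
Current XOR: 49 XOR 73 = 120 (non-zero, so this is an N-position).
To make the XOR zero, we need to find a move that balances the piles.
For pile 2 (size 73): target = 73 XOR 120 = 49
We reduce pile 2 from 73 to 49.
Tokens removed: 73 - 49 = 24
Verification: 49 XOR 49 = 0

24


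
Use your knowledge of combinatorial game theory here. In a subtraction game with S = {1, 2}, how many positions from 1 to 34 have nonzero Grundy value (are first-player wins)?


Subtraction set S = {1, 2}, so G(n) = n mod 3.
G(n) = 0 when n is a multiple of 3.
Multiples of 3 in [1, 34]: 11
N-positions (nonzero Grundy) = 34 - 11 = 23

23


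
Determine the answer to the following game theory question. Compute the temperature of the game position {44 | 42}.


The game is {44 | 42}, a switch {a | b} with numbers a > b.
Cooling {a | b} by t gives {a - t | b + t}, which stops being hot when a - t = b + t, i.e. at t = (a - b)/2. So the temperature of a switch is (a - b)/2.
Temperature = (Left option - Right option) / 2
= (44 - (42)) / 2
= 2 / 2
= 1

1


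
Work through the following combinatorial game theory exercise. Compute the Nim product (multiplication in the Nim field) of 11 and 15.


Nim multiplication is bilinear over XOR: (u XOR v) * w = (u*w) XOR (v*w).
So we split each operand into its bit components and XOR the pairwise Nim products.
11 = 1 + 2 + 8 (as XOR of powers of 2).
15 = 1 + 2 + 4 + 8 (as XOR of powers of 2).
Using the standard Nim-product table on single bits:
  2*2 = 3,   2*4 = 8,   2*8 = 12,
  4*4 = 6,   4*8 = 11,  8*8 = 13,
and  1*x = x (identity), k*l = l*k (commutative).
Pairwise Nim products:
  1 * 1 = 1
  1 * 2 = 2
  1 * 4 = 4
  1 * 8 = 8
  2 * 1 = 2
  2 * 2 = 3
  2 * 4 = 8
  2 * 8 = 12
  8 * 1 = 8
  8 * 2 = 12
  8 * 4 = 11
  8 * 8 = 13
XOR them: 1 XOR 2 XOR 4 XOR 8 XOR 2 XOR 3 XOR 8 XOR 12 XOR 8 XOR 12 XOR 11 XOR 13 = 8.
Result: 11 * 15 = 8 (in Nim).

8


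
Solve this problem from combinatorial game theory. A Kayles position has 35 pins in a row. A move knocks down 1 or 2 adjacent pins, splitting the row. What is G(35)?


Kayles: a move removes 1 or 2 adjacent pins from a contiguous row.
Removing pins from a row of k leaves two independent rows (a, b) with a + b = k - 1 (one pin) or a + b = k - 2 (two pins); an end removal gives a = 0.
By Sprague-Grundy, G(k) = mex{ G(a) XOR G(b) } over all these splits. G(0) = 0.
G(1): splits (0,0):0^0=0 -> mex({0}) = 1
G(2): splits (0,1):0^1=1 (0,0):0^0=0 -> mex({0, 1}) = 2
G(3): splits (0,2):0^2=2 (1,1):1^1=0 (0,1):0^1=1 -> mex({0, 1, 2}) = 3
G(4): splits (0,3):0^3=3 (1,2):1^2=3 (0,2):0^2=2 (1,1):1^1=0 -> mex({0, 2, 3}) = 1
G(5): splits (0,4):0^1=1 (1,3):1^3=2 (2,2):2^2=0 (0,3):0^3=3 (1,2):1^2=3 -> mex({0, 1, 2, 3}) = 4
G(6) = mex({0, 1, 2, 4}) = 3
G(7) = mex({0, 1, 3, 4, 5}) = 2
G(8) = mex({0, 2, 3, 5, 6}) = 1
G(9) = mex({0, 1, 2, 3, 6, 7}) = 4
G(10) = mex({0, 1, 3, 4, 5, 7}) = 2
G(11) = mex({0, 1, 2, 3, 4, 5}) = 6
G(12) = mex({0, 1, 2, 3, 5, 6, 7}) = 4
G(13) = mex({0, 2, 3, 4, 6, 7}) = 1
G(14) = mex({0, 1, 4, 5, 6, 7}) = 2
G(15) = mex({0, 1, 2, 3, 4, 5, 6}) = 7
G(16) = mex({0, 2, 3, 5, 6, 7}) = 1
G(17) = mex({0, 1, 2, 3, 5, 6, 7}) = 4
G(18) = mex({0, 1, 2, 4, 5, 6}) = 3
G(19) = mex({0, 1, 3, 4, 5, 7}) = 2
G(20) = mex({0, 2, 3, 4, 5, 6, 7}) = 1
G(21) = mex({0, 1, 2, 3, 5, 6, 7}) = 4
G(22) = mex({0, 1, 2, 3, 4, 5, 7}) = 6
G(23) = mex({0, 1, 2, 3, 4, 5, 6}) = 7
G(24) = mex({0, 1, 2, 3, 5, 6, 7}) = 4
G(25) = mex({0, 2, 3, 4, 6, 7}) = 1
G(26) = mex({0, 1, 3, 4, 5, 6, 7}) = 2
G(27) = mex({0, 1, 2, 3, 4, 5, 6, 7}) = 8
G(28) = mex({0, 1, 2, 3, 4, 6, 7, 8}) = 5
G(29) = mex({0, 1, 2, 3, 5, 6, 7, 8, 9}) = 4
G(30) = mex({0, 1, 2, 3, 4, 5, 6, 9, 10}) = 7
G(31) = mex({0, 1, 3, 4, 5, 7, 10, 11}) = 2
G(32) = mex({0, 2, 3, 4, 5, 6, 7, 9, 11}) = 1
G(33) = mex({0, 1, 2, 3, 4, 5, 6, 7, 9, 12}) = 8
G(34) = mex({0, 1, 2, 3, 4, 5, 7, 8, 11, 12}) = 6
G(35) = mex({0, 1, 2, 3, 4, 5, 6, 8, 9, 10, 11}) = 7
Therefore G(35) = 7.

7


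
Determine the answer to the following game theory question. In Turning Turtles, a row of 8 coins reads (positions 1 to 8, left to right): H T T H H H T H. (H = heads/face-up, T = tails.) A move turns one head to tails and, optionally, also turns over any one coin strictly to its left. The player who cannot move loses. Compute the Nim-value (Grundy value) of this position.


Coins: H T T H H H T H
Key fact: a single head at position k behaves exactly like a Nim heap of size k (turning it to T and optionally flipping a coin at j < k corresponds to moving the heap from k to j, or to 0), and heads combine as a disjunctive sum (two heads at the same place would cancel, matching j XOR j = 0). So the Nim-value is the XOR of the 1-indexed positions of the heads.
Face-up positions (1-indexed): [1, 4, 5, 6, 8]
XOR 0 with 1: 0 XOR 1 = 1
XOR 1 with 4: 1 XOR 4 = 5
XOR 5 with 5: 5 XOR 5 = 0
XOR 0 with 6: 0 XOR 6 = 6
XOR 6 with 8: 6 XOR 8 = 14
Nim-value = 14

14


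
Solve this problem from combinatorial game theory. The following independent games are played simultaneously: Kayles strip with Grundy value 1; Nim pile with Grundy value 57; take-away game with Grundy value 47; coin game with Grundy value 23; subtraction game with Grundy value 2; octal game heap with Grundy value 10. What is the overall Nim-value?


By the Sprague-Grundy theorem, the Grundy value of a sum of games is the XOR of individual Grundy values.
Kayles strip: Grundy value = 1. Running XOR: 0 XOR 1 = 1
Nim pile: Grundy value = 57. Running XOR: 1 XOR 57 = 56
take-away game: Grundy value = 47. Running XOR: 56 XOR 47 = 23
coin game: Grundy value = 23. Running XOR: 23 XOR 23 = 0
subtraction game: Grundy value = 2. Running XOR: 0 XOR 2 = 2
octal game heap: Grundy value = 10. Running XOR: 2 XOR 10 = 8
The combined Grundy value is 8.

8


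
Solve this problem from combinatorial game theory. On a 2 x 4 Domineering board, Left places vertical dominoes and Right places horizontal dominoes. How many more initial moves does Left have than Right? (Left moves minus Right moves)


Board is 2 x 4 (rows x cols).
Left (vertical) placements: (rows-1) * cols = 1 * 4 = 4
Right (horizontal) placements: rows * (cols-1) = 2 * 3 = 6
Advantage = Left - Right = 4 - 6 = -2

-2


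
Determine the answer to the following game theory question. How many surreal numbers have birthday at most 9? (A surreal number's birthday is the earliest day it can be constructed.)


Day 0: {|} = 0 is born. Count = 1.
Day n: the number of surreal numbers born by day n is 2^(n+1) - 1.
By day 0: 2^1 - 1 = 1
By day 1: 2^2 - 1 = 3
By day 2: 2^3 - 1 = 7
By day 3: 2^4 - 1 = 15
By day 4: 2^5 - 1 = 31
By day 5: 2^6 - 1 = 63
By day 6: 2^7 - 1 = 127
By day 7: 2^8 - 1 = 255
By day 8: 2^9 - 1 = 511
By day 9: 2^10 - 1 = 1023
By day 9: 1023 surreal numbers.

1023


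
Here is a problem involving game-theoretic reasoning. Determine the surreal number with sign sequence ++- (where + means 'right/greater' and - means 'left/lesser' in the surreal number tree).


Sign expansion: ++-
Rule: track bounds (lo, hi), initially (-inf, +inf). On '+', the current value becomes lo and we move to the simplest number in (value, hi): value + 1 if hi = +inf, otherwise the midpoint (value + hi)/2. On '-', the current value becomes hi and we move to value - 1 if lo = -inf, otherwise the midpoint (lo + value)/2.
Start at 0.
Step 1: sign = +, move right. Bounds: (0, +inf). Value = 1
Step 2: sign = +, move right. Bounds: (1, +inf). Value = 2
Step 3: sign = -, move left. Bounds: (1, 2). Value = 3/2
The surreal number with sign expansion ++- is 3/2.

3/2


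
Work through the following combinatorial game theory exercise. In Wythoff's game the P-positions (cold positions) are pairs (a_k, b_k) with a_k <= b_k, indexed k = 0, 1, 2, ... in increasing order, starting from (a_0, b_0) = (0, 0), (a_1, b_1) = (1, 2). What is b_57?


By Wythoff's theorem, a_k = floor(k * phi) and b_k = floor(k * phi^2) = a_k + k, where phi = (1 + sqrt(5))/2 is the golden ratio.
phi = (1 + sqrt(5))/2 = 1.618034
phi^2 = phi + 1 = 2.618034
k = 57
k * phi^2 = 57 * 2.618034 = 149.227937
b_57 = floor(k * phi^2) = 149 (check: a_57 + k = 92 + 57 = 149)

149


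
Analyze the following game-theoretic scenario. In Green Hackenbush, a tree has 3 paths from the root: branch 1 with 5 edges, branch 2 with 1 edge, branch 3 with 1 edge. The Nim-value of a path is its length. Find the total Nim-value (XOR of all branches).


The tree has 3 branches from the ground vertex.
In Green Hackenbush, the Nim-value of a simple path of length k is k.
Branch 1: length 5, Nim-value = 5
Branch 2: length 1, Nim-value = 1
Branch 3: length 1, Nim-value = 1
Total Nim-value = XOR of all branch values:
0 XOR 5 = 5
5 XOR 1 = 4
4 XOR 1 = 5
Nim-value of the tree = 5

5


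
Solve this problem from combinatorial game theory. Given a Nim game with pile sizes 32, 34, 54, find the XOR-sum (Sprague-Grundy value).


We need the XOR (exclusive or) of all pile sizes.
After XOR-ing pile 1 (size 32): 0 XOR 32 = 32
After XOR-ing pile 2 (size 34): 32 XOR 34 = 2
After XOR-ing pile 3 (size 54): 2 XOR 54 = 52
The Nim-value of this position is 52.

52


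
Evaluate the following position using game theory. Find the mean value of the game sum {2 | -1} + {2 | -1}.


G1 = {2 | -1}, G2 = {2 | -1}
Each is a switch {a | b} with numbers a > b; its mean value is (a + b)/2, and mean value is additive over game sums: m(G1 + G2) = m(G1) + m(G2).
Mean of G1 = (2 + (-1))/2 = 1/2 = 1/2
Mean of G2 = (2 + (-1))/2 = 1/2 = 1/2
Mean of G1 + G2 = 1/2 + 1/2 = 1

1


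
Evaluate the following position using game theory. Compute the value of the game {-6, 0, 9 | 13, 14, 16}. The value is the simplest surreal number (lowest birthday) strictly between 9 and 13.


Left options: {-6, 0, 9}, max = 9
Right options: {13, 14, 16}, min = 13
All options are numbers and max(Left) < min(Right), so by the simplicity theorem the value is the simplest (earliest-born) number strictly between 9 and 13.
Integers 10 through 12 all lie strictly between 9 and 13.
Among integers, the simplest (lowest birthday = smallest |n|; 0 is born on day 0, +-n on day n) is 10.
No non-integer in the interval can be simpler: if x is a non-integer in the interval, then floor(x) or ceil(x) also lies in the interval (the interval contains an integer), and both are proper prefixes of x's sign expansion, i.e. born earlier. So the game value is 10.
Game value = 10

10


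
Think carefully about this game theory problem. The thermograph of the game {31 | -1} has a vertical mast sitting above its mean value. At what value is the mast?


Game = {31 | -1}, a switch {a | b} with numbers a > b.
Its thermograph has left wall a - t and right wall b + t, which meet at t = (a - b)/2, where both equal (a + b)/2. So the mast (mean value) is at (a + b)/2.
Mean = (31 + (-1))/2 = 30/2 = 15

15


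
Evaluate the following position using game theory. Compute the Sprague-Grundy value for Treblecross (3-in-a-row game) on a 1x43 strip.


Treblecross: place X on empty cells; 3-in-a-row wins.
Playing within two cells of an existing X lets the opponent win at once, so sensible play treats the cells i-2..i+2 around each X as dead. The player left with no safe cell loses, so this is a normal-play take-away game on strips of safe cells.
Placing X at cell i (0-indexed) of a strip of k safe cells leaves independent strips of sizes max(0, i-2) and max(0, k-i-3). Hence G(k) = mex{ G(max(0,i-2)) XOR G(max(0,k-i-3)) : 0 <= i < k }, with G(0) = 0.
G(1): splits (0,0):0^0=0 -> mex({0}) = 1
G(2): splits (0,0):0^0=0 -> mex({0}) = 1
G(3): splits (0,0):0^0=0 -> mex({0}) = 1
G(4): splits (0,1):0^1=1 (0,0):0^0=0 -> mex({0, 1}) = 2
G(5): splits (0,2):0^1=1 (0,1):0^1=1 (0,0):0^0=0 -> mex({0, 1}) = 2
G(6) = mex({1}) = 0
G(7) = mex({0, 1, 2}) = 3
G(8) = mex({0, 1, 2}) = 3
G(9) = mex({0, 2}) = 1
G(10) = mex({0, 2, 3}) = 1
G(11) = mex({0, 3}) = 1
G(12) = mex({1, 3}) = 0
G(13) = mex({0, 1, 2, 3}) = 4
G(14) = mex({0, 1, 2}) = 3
G(15) = mex({0, 1, 2}) = 3
G(16) = mex({0, 1, 2, 4}) = 3
G(17) = mex({0, 1, 3, 4}) = 2
G(18) = mex({0, 1, 3, 4}) = 2
G(19) = mex({0, 1, 3, 5}) = 2
G(20) = mex({0, 1, 2, 3, 5}) = 4
G(21) = mex({0, 1, 2, 3, 5}) = 4
G(22) = mex({1, 2, 6}) = 0
G(23) = mex({0, 1, 2, 3, 4, 6}) = 5
G(24) = mex({0, 1, 2, 3, 4}) = 5
G(25) = mex({0, 1, 3, 4, 7}) = 2
G(26) = mex({0, 1, 3, 4, 5, 7}) = 2
G(27) = mex({0, 1, 3, 5}) = 2
G(28) = mex({0, 1, 2, 5}) = 3
G(29) = mex({0, 1, 2, 4, 5, 6}) = 3
G(30) = mex({1, 2, 4, 6}) = 0
G(31) = mex({0, 1, 2, 3, 4, 6}) = 5
G(32) = mex({1, 2, 3, 4, 7}) = 0
G(33) = mex({0, 3, 7}) = 1
G(34) = mex({0, 2, 3, 5, 7}) = 1
G(35) = mex({0, 2, 3, 5, 6}) = 1
G(36) = mex({0, 1, 2, 5, 6}) = 3
G(37) = mex({0, 1, 2, 4, 5, 6}) = 3
G(38) = mex({0, 1, 2, 4}) = 3
G(39) = mex({0, 1, 2, 3, 4, 7}) = 5
G(40) = mex({0, 1, 2, 3, 4, 5, 7}) = 6
G(41) = mex({0, 1, 2, 3, 5, 7}) = 4
G(42) = mex({0, 1, 2, 3, 5, 6, 7}) = 4
G(43) = mex({0, 2, 3, 5, 6}) = 1
Therefore G(43) = 1.

1


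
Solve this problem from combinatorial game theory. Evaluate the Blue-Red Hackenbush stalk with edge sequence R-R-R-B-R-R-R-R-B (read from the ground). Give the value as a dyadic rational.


Edges (from ground): R-R-R-B-R-R-R-R-B
By Berlekamp's sign-expansion rule, a Blue-Red Hackenbush stalk has the value of the surreal number whose sign sequence is the edge sequence with B -> + and R -> -.
Sign sequence: ---+----+
Trace the sign expansion in the surreal number tree, starting from 0:
Edge 1: R (sign -) -> bounds (-inf, 0), value = -1
Edge 2: R (sign -) -> bounds (-inf, -1), value = -2
Edge 3: R (sign -) -> bounds (-inf, -2), value = -3
Edge 4: B (sign +) -> bounds (-3, -2), value = -5/2
Edge 5: R (sign -) -> bounds (-3, -5/2), value = -11/4
Edge 6: R (sign -) -> bounds (-3, -11/4), value = -23/8
Edge 7: R (sign -) -> bounds (-3, -23/8), value = -47/16
Edge 8: R (sign -) -> bounds (-3, -47/16), value = -95/32
Edge 9: B (sign +) -> bounds (-95/32, -47/16), value = -189/64
Game value = -189/64

-189/64


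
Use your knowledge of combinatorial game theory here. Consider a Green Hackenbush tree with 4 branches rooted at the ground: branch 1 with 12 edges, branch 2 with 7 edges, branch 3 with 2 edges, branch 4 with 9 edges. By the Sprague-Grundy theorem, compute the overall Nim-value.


The tree has 4 branches from the ground vertex.
In Green Hackenbush, the Nim-value of a simple path of length k is k.
Branch 1: length 12, Nim-value = 12
Branch 2: length 7, Nim-value = 7
Branch 3: length 2, Nim-value = 2
Branch 4: length 9, Nim-value = 9
Total Nim-value = XOR of all branch values:
0 XOR 12 = 12
12 XOR 7 = 11
11 XOR 2 = 9
9 XOR 9 = 0
Nim-value of the tree = 0

0


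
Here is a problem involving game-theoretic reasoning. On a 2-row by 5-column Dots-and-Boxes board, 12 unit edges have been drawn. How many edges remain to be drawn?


Grid: 2 x 5 boxes, i.e. 3 rows and 6 columns of dots.
Horizontal edges: (rows + 1) * cols = 3 * 5 = 15
Vertical edges: rows * (cols + 1) = 2 * 6 = 12
Total edges: 15 + 12 = 27
Edges drawn: 12
Remaining: 27 - 12 = 15

15


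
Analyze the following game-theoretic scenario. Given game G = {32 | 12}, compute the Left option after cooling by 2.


Original game: {32 | 12} (a switch {a | b} with a > b).
Cooling by t (for t below the temperature (a - b)/2 = 10) taxes each move by t: {a | b} cooled by t is {a - t | b + t}.
Cooling amount: t = 2
Cooled Left option: 32 - 2 = 30
Cooled Right option: 12 + 2 = 14
Cooled game: {30 | 14}
Left option = 30

30


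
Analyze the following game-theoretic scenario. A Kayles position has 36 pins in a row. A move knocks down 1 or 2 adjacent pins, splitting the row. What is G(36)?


Kayles: a move removes 1 or 2 adjacent pins from a contiguous row.
Removing pins from a row of k leaves two independent rows (a, b) with a + b = k - 1 (one pin) or a + b = k - 2 (two pins); an end removal gives a = 0.
By Sprague-Grundy, G(k) = mex{ G(a) XOR G(b) } over all these splits. G(0) = 0.
G(1): splits (0,0):0^0=0 -> mex({0}) = 1
G(2): splits (0,1):0^1=1 (0,0):0^0=0 -> mex({0, 1}) = 2
G(3): splits (0,2):0^2=2 (1,1):1^1=0 (0,1):0^1=1 -> mex({0, 1, 2}) = 3
G(4): splits (0,3):0^3=3 (1,2):1^2=3 (0,2):0^2=2 (1,1):1^1=0 -> mex({0, 2, 3}) = 1
G(5): splits (0,4):0^1=1 (1,3):1^3=2 (2,2):2^2=0 (0,3):0^3=3 (1,2):1^2=3 -> mex({0, 1, 2, 3}) = 4
G(6) = mex({0, 1, 2, 4}) = 3
G(7) = mex({0, 1, 3, 4, 5}) = 2
G(8) = mex({0, 2, 3, 5, 6}) = 1
G(9) = mex({0, 1, 2, 3, 6, 7}) = 4
G(10) = mex({0, 1, 3, 4, 5, 7}) = 2
G(11) = mex({0, 1, 2, 3, 4, 5}) = 6
G(12) = mex({0, 1, 2, 3, 5, 6, 7}) = 4
G(13) = mex({0, 2, 3, 4, 6, 7}) = 1
G(14) = mex({0, 1, 4, 5, 6, 7}) = 2
G(15) = mex({0, 1, 2, 3, 4, 5, 6}) = 7
G(16) = mex({0, 2, 3, 5, 6, 7}) = 1
G(17) = mex({0, 1, 2, 3, 5, 6, 7}) = 4
G(18) = mex({0, 1, 2, 4, 5, 6}) = 3
G(19) = mex({0, 1, 3, 4, 5, 7}) = 2
G(20) = mex({0, 2, 3, 4, 5, 6, 7}) = 1
G(21) = mex({0, 1, 2, 3, 5, 6, 7}) = 4
G(22) = mex({0, 1, 2, 3, 4, 5, 7}) = 6
G(23) = mex({0, 1, 2, 3, 4, 5, 6}) = 7
G(24) = mex({0, 1, 2, 3, 5, 6, 7}) = 4
G(25) = mex({0, 2, 3, 4, 6, 7}) = 1
G(26) = mex({0, 1, 3, 4, 5, 6, 7}) = 2
G(27) = mex({0, 1, 2, 3, 4, 5, 6, 7}) = 8
G(28) = mex({0, 1, 2, 3, 4, 6, 7, 8}) = 5
G(29) = mex({0, 1, 2, 3, 5, 6, 7, 8, 9}) = 4
G(30) = mex({0, 1, 2, 3, 4, 5, 6, 9, 10}) = 7
G(31) = mex({0, 1, 3, 4, 5, 7, 10, 11}) = 2
G(32) = mex({0, 2, 3, 4, 5, 6, 7, 9, 11}) = 1
G(33) = mex({0, 1, 2, 3, 4, 5, 6, 7, 9, 12}) = 8
G(34) = mex({0, 1, 2, 3, 4, 5, 7, 8, 11, 12}) = 6
G(35) = mex({0, 1, 2, 3, 4, 5, 6, 8, 9, 10, 11}) = 7
G(36) = mex({0, 1, 2, 3, 5, 6, 7, 9, 10}) = 4
Therefore G(36) = 4.

4


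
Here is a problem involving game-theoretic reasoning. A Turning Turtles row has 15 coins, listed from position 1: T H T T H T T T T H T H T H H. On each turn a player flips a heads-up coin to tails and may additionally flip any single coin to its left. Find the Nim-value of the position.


Coins: T H T T H T T T T H T H T H H
Key fact: a single head at position k behaves exactly like a Nim heap of size k (turning it to T and optionally flipping a coin at j < k corresponds to moving the heap from k to j, or to 0), and heads combine as a disjunctive sum (two heads at the same place would cancel, matching j XOR j = 0). So the Nim-value is the XOR of the 1-indexed positions of the heads.
Face-up positions (1-indexed): [2, 5, 10, 12, 14, 15]
XOR 0 with 2: 0 XOR 2 = 2
XOR 2 with 5: 2 XOR 5 = 7
XOR 7 with 10: 7 XOR 10 = 13
XOR 13 with 12: 13 XOR 12 = 1
XOR 1 with 14: 1 XOR 14 = 15
XOR 15 with 15: 15 XOR 15 = 0
Nim-value = 0

0


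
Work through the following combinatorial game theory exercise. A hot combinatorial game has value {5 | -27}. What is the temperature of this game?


The game is {5 | -27}, a switch {a | b} with numbers a > b.
Cooling {a | b} by t gives {a - t | b + t}, which stops being hot when a - t = b + t, i.e. at t = (a - b)/2. So the temperature of a switch is (a - b)/2.
Temperature = (Left option - Right option) / 2
= (5 - (-27)) / 2
= 32 / 2
= 16

16


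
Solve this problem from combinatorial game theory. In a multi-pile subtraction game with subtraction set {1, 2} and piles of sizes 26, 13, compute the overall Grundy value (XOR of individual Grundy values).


Subtraction set: {1, 2}
For this subtraction set, G(n) = n mod 3 (period = max + 1 = 3).
Pile 1 (size 26): G(26) = 26 mod 3 = 2
Pile 2 (size 13): G(13) = 13 mod 3 = 1
Total Grundy value = XOR of all: 2 XOR 1 = 3

3


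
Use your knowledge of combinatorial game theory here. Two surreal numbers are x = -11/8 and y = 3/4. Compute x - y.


x = -11/8, y = 3/4
Converting to common denominator: 8
x = -11/8, y = 6/8
x - y = -11/8 - 3/4 = -17/8

-17/8


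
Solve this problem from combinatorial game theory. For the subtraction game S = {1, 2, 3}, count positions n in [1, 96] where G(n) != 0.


Subtraction set S = {1, 2, 3}, so G(n) = n mod 4.
G(n) = 0 when n is a multiple of 4.
Multiples of 4 in [1, 96]: 24
N-positions (nonzero Grundy) = 96 - 24 = 72

72


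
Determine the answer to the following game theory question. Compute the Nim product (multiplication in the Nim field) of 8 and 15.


Nim multiplication is bilinear over XOR: (u XOR v) * w = (u*w) XOR (v*w).
So we split each operand into its bit components and XOR the pairwise Nim products.
8 = 8 (as XOR of powers of 2).
15 = 1 + 2 + 4 + 8 (as XOR of powers of 2).
Using the standard Nim-product table on single bits:
  2*2 = 3,   2*4 = 8,   2*8 = 12,
  4*4 = 6,   4*8 = 11,  8*8 = 13,
and  1*x = x (identity), k*l = l*k (commutative).
Pairwise Nim products:
  8 * 1 = 8
  8 * 2 = 12
  8 * 4 = 11
  8 * 8 = 13
XOR them: 8 XOR 12 XOR 11 XOR 13 = 2.
Result: 8 * 15 = 2 (in Nim).

2


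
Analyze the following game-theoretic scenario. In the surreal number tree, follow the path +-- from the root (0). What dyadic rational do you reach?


Sign expansion: +--
Rule: track bounds (lo, hi), initially (-inf, +inf). On '+', the current value becomes lo and we move to the simplest number in (value, hi): value + 1 if hi = +inf, otherwise the midpoint (value + hi)/2. On '-', the current value becomes hi and we move to value - 1 if lo = -inf, otherwise the midpoint (lo + value)/2.
Start at 0.
Step 1: sign = +, move right. Bounds: (0, +inf). Value = 1
Step 2: sign = -, move left. Bounds: (0, 1). Value = 1/2
Step 3: sign = -, move left. Bounds: (0, 1/2). Value = 1/4
The surreal number with sign expansion +-- is 1/4.

1/4


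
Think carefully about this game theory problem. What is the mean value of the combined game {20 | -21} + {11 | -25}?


G1 = {20 | -21}, G2 = {11 | -25}
Each is a switch {a | b} with numbers a > b; its mean value is (a + b)/2, and mean value is additive over game sums: m(G1 + G2) = m(G1) + m(G2).
Mean of G1 = (20 + (-21))/2 = -1/2 = -1/2
Mean of G2 = (11 + (-25))/2 = -14/2 = -7
Mean of G1 + G2 = -1/2 + -7 = -15/2

-15/2


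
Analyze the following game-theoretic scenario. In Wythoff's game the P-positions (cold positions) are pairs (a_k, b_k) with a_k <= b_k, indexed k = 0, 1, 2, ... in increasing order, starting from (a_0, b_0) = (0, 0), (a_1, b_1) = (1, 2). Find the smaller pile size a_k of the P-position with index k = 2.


By Wythoff's theorem, a_k = floor(k * phi) and b_k = floor(k * phi^2) = a_k + k, where phi = (1 + sqrt(5))/2 is the golden ratio.
phi = (1 + sqrt(5))/2 = 1.618034
k = 2
k * phi = 2 * 1.618034 = 3.236068
a_2 = floor(k * phi) = 3

3


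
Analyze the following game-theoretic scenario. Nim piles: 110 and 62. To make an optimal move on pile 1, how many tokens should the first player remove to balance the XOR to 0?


Piles: 110 and 62
Current XOR: 110 XOR 62 = 80 (non-zero, so this is an N-position).
To make the XOR zero, we need to find a move that balances the piles.
For pile 1 (size 110): target = 110 XOR 80 = 62
We reduce pile 1 from 110 to 62.
Tokens removed: 110 - 62 = 48
Verification: 62 XOR 62 = 0

48
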